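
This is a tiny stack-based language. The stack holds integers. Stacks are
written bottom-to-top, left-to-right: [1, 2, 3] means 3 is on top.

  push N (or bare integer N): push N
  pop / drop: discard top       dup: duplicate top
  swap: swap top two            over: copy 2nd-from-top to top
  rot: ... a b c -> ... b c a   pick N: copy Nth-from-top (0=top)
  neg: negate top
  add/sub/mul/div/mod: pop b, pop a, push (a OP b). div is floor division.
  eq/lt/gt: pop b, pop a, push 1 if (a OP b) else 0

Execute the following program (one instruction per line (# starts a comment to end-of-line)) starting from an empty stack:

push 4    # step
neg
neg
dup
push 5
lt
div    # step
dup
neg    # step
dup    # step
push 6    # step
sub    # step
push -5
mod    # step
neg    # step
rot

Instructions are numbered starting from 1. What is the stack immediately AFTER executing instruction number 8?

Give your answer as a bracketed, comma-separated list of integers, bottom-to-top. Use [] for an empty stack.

Step 1 ('push 4'): [4]
Step 2 ('neg'): [-4]
Step 3 ('neg'): [4]
Step 4 ('dup'): [4, 4]
Step 5 ('push 5'): [4, 4, 5]
Step 6 ('lt'): [4, 1]
Step 7 ('div'): [4]
Step 8 ('dup'): [4, 4]

Answer: [4, 4]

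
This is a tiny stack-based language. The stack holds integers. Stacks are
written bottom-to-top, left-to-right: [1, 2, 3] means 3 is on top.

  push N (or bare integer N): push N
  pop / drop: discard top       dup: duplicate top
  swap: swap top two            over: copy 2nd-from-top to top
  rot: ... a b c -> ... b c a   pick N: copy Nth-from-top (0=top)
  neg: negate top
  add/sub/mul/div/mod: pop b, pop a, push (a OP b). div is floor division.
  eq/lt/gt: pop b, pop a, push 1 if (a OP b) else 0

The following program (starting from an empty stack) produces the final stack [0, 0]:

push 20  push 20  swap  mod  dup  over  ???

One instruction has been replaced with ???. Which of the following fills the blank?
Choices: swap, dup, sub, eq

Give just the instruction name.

Answer: sub

Derivation:
Stack before ???: [0, 0, 0]
Stack after ???:  [0, 0]
Checking each choice:
  swap: produces [0, 0, 0]
  dup: produces [0, 0, 0, 0]
  sub: MATCH
  eq: produces [0, 1]


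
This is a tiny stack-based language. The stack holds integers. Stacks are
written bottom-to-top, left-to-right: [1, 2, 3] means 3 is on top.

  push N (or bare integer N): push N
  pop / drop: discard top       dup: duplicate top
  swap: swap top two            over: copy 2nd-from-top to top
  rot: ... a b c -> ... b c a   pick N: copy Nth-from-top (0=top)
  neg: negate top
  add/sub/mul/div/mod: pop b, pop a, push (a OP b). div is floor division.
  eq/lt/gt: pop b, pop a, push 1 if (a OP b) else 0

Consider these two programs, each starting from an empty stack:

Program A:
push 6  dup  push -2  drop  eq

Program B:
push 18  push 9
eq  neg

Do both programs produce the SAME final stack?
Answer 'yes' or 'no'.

Program A trace:
  After 'push 6': [6]
  After 'dup': [6, 6]
  After 'push -2': [6, 6, -2]
  After 'drop': [6, 6]
  After 'eq': [1]
Program A final stack: [1]

Program B trace:
  After 'push 18': [18]
  After 'push 9': [18, 9]
  After 'eq': [0]
  After 'neg': [0]
Program B final stack: [0]
Same: no

Answer: no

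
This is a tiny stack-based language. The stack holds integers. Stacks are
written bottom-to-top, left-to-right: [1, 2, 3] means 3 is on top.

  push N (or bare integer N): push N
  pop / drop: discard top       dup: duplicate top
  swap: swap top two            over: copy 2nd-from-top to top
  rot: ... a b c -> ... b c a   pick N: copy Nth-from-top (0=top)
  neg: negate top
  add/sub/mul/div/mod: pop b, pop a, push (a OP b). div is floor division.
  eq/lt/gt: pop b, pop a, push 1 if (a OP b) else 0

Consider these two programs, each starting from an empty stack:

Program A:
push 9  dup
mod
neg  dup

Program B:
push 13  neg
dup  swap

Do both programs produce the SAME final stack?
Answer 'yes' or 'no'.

Program A trace:
  After 'push 9': [9]
  After 'dup': [9, 9]
  After 'mod': [0]
  After 'neg': [0]
  After 'dup': [0, 0]
Program A final stack: [0, 0]

Program B trace:
  After 'push 13': [13]
  After 'neg': [-13]
  After 'dup': [-13, -13]
  After 'swap': [-13, -13]
Program B final stack: [-13, -13]
Same: no

Answer: no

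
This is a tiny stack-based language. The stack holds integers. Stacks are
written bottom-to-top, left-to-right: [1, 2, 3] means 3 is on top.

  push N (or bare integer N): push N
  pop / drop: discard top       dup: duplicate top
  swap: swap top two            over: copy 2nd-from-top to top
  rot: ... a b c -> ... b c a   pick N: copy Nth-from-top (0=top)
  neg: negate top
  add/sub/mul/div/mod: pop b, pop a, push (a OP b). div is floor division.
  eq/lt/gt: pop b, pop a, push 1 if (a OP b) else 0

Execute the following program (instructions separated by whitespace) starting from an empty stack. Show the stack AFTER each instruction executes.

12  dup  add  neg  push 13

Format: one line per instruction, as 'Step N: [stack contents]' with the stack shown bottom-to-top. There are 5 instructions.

Step 1: [12]
Step 2: [12, 12]
Step 3: [24]
Step 4: [-24]
Step 5: [-24, 13]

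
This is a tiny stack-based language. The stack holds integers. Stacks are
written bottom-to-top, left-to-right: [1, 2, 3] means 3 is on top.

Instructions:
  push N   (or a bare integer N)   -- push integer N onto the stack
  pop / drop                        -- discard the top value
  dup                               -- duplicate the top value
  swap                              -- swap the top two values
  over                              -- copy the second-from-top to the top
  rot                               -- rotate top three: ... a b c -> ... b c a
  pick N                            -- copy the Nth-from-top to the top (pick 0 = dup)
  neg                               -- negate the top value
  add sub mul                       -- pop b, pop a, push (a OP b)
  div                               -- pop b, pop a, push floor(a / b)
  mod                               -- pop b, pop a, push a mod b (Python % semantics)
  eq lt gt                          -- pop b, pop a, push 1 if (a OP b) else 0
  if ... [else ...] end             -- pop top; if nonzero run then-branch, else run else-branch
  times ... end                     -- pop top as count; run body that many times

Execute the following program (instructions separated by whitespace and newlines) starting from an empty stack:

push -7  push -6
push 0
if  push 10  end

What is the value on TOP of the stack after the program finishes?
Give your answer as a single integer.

After 'push -7': [-7]
After 'push -6': [-7, -6]
After 'push 0': [-7, -6, 0]
After 'if': [-7, -6]

Answer: -6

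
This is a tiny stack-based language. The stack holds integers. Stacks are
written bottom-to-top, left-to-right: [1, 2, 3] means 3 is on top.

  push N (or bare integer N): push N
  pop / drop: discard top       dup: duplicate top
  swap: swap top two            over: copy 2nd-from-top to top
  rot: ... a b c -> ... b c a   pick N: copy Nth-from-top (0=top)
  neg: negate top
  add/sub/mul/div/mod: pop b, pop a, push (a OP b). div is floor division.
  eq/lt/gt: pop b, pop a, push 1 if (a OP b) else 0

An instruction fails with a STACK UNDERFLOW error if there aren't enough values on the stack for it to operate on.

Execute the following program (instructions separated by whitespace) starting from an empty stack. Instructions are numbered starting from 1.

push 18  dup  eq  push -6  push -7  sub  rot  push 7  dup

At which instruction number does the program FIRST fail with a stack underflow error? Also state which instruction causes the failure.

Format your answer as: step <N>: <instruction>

Answer: step 7: rot

Derivation:
Step 1 ('push 18'): stack = [18], depth = 1
Step 2 ('dup'): stack = [18, 18], depth = 2
Step 3 ('eq'): stack = [1], depth = 1
Step 4 ('push -6'): stack = [1, -6], depth = 2
Step 5 ('push -7'): stack = [1, -6, -7], depth = 3
Step 6 ('sub'): stack = [1, 1], depth = 2
Step 7 ('rot'): needs 3 value(s) but depth is 2 — STACK UNDERFLOW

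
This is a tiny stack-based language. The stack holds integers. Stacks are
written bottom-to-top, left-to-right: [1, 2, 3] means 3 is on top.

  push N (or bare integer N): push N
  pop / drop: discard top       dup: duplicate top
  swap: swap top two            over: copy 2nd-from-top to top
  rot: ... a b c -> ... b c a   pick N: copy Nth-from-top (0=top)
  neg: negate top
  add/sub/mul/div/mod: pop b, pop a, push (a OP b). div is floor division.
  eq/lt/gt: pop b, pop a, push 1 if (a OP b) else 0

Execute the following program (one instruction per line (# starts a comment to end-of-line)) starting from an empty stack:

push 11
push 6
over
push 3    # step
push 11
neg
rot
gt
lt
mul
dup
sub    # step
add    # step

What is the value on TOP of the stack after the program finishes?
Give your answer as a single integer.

After 'push 11': [11]
After 'push 6': [11, 6]
After 'over': [11, 6, 11]
After 'push 3': [11, 6, 11, 3]
After 'push 11': [11, 6, 11, 3, 11]
After 'neg': [11, 6, 11, 3, -11]
After 'rot': [11, 6, 3, -11, 11]
After 'gt': [11, 6, 3, 0]
After 'lt': [11, 6, 0]
After 'mul': [11, 0]
After 'dup': [11, 0, 0]
After 'sub': [11, 0]
After 'add': [11]

Answer: 11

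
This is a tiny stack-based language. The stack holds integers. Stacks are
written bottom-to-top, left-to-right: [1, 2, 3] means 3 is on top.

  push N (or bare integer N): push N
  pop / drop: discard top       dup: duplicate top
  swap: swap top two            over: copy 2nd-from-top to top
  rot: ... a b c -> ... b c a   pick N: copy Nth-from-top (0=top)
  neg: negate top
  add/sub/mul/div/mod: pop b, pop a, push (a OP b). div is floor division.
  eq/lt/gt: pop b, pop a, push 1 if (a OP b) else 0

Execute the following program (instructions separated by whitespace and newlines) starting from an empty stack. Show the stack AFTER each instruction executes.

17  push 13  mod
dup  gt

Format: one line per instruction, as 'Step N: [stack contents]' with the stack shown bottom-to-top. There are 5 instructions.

Step 1: [17]
Step 2: [17, 13]
Step 3: [4]
Step 4: [4, 4]
Step 5: [0]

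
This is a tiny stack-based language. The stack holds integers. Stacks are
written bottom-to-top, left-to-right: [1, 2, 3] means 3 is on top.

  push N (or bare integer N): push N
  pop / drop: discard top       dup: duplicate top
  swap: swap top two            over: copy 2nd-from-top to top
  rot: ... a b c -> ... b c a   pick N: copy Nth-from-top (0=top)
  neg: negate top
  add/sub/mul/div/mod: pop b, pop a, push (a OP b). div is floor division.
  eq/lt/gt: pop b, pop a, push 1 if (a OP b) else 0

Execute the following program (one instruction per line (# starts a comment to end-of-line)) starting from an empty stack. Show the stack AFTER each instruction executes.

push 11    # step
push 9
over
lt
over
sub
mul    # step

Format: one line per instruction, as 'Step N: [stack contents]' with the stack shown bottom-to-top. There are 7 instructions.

Step 1: [11]
Step 2: [11, 9]
Step 3: [11, 9, 11]
Step 4: [11, 1]
Step 5: [11, 1, 11]
Step 6: [11, -10]
Step 7: [-110]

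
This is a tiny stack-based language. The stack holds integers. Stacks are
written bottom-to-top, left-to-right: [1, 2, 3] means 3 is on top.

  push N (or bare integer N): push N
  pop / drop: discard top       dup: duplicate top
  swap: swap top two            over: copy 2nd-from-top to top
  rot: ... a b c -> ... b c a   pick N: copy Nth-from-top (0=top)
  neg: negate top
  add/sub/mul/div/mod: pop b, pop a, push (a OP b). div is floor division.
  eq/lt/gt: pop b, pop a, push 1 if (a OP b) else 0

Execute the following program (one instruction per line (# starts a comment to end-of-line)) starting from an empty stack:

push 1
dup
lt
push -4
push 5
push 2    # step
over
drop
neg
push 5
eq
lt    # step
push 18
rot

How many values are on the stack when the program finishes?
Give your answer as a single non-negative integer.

Answer: 4

Derivation:
After 'push 1': stack = [1] (depth 1)
After 'dup': stack = [1, 1] (depth 2)
After 'lt': stack = [0] (depth 1)
After 'push -4': stack = [0, -4] (depth 2)
After 'push 5': stack = [0, -4, 5] (depth 3)
After 'push 2': stack = [0, -4, 5, 2] (depth 4)
After 'over': stack = [0, -4, 5, 2, 5] (depth 5)
After 'drop': stack = [0, -4, 5, 2] (depth 4)
After 'neg': stack = [0, -4, 5, -2] (depth 4)
After 'push 5': stack = [0, -4, 5, -2, 5] (depth 5)
After 'eq': stack = [0, -4, 5, 0] (depth 4)
After 'lt': stack = [0, -4, 0] (depth 3)
After 'push 18': stack = [0, -4, 0, 18] (depth 4)
After 'rot': stack = [0, 0, 18, -4] (depth 4)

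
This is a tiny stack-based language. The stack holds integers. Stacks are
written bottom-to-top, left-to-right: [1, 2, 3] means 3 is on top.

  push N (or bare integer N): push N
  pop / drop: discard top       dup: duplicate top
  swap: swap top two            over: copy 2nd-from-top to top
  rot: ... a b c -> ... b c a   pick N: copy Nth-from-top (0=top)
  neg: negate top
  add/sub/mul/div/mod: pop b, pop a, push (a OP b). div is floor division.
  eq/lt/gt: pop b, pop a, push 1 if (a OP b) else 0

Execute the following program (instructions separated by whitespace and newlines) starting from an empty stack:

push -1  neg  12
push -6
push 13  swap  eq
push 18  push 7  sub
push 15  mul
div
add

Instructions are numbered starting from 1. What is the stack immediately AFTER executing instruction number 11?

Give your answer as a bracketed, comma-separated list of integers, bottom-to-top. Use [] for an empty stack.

Step 1 ('push -1'): [-1]
Step 2 ('neg'): [1]
Step 3 ('12'): [1, 12]
Step 4 ('push -6'): [1, 12, -6]
Step 5 ('push 13'): [1, 12, -6, 13]
Step 6 ('swap'): [1, 12, 13, -6]
Step 7 ('eq'): [1, 12, 0]
Step 8 ('push 18'): [1, 12, 0, 18]
Step 9 ('push 7'): [1, 12, 0, 18, 7]
Step 10 ('sub'): [1, 12, 0, 11]
Step 11 ('push 15'): [1, 12, 0, 11, 15]

Answer: [1, 12, 0, 11, 15]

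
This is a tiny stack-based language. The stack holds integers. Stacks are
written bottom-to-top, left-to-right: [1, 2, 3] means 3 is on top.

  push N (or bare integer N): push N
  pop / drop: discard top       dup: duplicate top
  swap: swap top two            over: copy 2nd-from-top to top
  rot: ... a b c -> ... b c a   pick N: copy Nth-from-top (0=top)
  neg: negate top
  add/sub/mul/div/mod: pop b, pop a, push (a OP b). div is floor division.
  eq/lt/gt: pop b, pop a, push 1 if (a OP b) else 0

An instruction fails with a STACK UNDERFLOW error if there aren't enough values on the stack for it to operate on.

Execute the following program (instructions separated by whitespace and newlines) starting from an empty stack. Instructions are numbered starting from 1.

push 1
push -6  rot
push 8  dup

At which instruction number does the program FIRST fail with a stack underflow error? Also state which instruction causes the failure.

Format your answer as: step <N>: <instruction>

Step 1 ('push 1'): stack = [1], depth = 1
Step 2 ('push -6'): stack = [1, -6], depth = 2
Step 3 ('rot'): needs 3 value(s) but depth is 2 — STACK UNDERFLOW

Answer: step 3: rot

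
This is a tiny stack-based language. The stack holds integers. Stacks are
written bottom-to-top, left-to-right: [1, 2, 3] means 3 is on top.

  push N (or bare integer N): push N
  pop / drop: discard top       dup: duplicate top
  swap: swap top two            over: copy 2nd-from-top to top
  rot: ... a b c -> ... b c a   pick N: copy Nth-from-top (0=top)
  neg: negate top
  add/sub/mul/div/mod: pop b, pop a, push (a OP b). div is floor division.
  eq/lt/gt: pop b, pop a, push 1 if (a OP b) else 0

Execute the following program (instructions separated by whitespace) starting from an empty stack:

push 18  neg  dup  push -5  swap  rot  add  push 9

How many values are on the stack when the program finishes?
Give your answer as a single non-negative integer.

Answer: 3

Derivation:
After 'push 18': stack = [18] (depth 1)
After 'neg': stack = [-18] (depth 1)
After 'dup': stack = [-18, -18] (depth 2)
After 'push -5': stack = [-18, -18, -5] (depth 3)
After 'swap': stack = [-18, -5, -18] (depth 3)
After 'rot': stack = [-5, -18, -18] (depth 3)
After 'add': stack = [-5, -36] (depth 2)
After 'push 9': stack = [-5, -36, 9] (depth 3)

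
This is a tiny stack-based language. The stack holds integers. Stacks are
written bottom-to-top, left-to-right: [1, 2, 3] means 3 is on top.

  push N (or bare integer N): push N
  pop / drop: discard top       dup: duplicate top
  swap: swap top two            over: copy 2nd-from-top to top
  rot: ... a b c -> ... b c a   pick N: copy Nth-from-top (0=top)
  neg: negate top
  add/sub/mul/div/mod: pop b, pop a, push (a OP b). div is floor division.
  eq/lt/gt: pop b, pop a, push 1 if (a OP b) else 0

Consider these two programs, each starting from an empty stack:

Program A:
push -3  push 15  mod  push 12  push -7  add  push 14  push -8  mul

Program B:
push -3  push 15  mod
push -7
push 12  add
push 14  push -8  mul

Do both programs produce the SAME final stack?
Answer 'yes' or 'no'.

Program A trace:
  After 'push -3': [-3]
  After 'push 15': [-3, 15]
  After 'mod': [12]
  After 'push 12': [12, 12]
  After 'push -7': [12, 12, -7]
  After 'add': [12, 5]
  After 'push 14': [12, 5, 14]
  After 'push -8': [12, 5, 14, -8]
  After 'mul': [12, 5, -112]
Program A final stack: [12, 5, -112]

Program B trace:
  After 'push -3': [-3]
  After 'push 15': [-3, 15]
  After 'mod': [12]
  After 'push -7': [12, -7]
  After 'push 12': [12, -7, 12]
  After 'add': [12, 5]
  After 'push 14': [12, 5, 14]
  After 'push -8': [12, 5, 14, -8]
  After 'mul': [12, 5, -112]
Program B final stack: [12, 5, -112]
Same: yes

Answer: yes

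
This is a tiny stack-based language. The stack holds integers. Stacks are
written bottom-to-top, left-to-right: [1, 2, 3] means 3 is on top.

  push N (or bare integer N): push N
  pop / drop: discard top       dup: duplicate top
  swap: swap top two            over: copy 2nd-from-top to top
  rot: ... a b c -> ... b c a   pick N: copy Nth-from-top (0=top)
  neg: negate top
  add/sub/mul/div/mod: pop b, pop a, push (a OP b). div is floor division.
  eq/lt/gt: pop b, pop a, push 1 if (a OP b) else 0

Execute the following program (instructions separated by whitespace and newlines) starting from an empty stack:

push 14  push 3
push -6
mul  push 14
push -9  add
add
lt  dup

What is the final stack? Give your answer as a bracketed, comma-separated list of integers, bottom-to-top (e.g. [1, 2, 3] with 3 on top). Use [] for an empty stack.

Answer: [0, 0]

Derivation:
After 'push 14': [14]
After 'push 3': [14, 3]
After 'push -6': [14, 3, -6]
After 'mul': [14, -18]
After 'push 14': [14, -18, 14]
After 'push -9': [14, -18, 14, -9]
After 'add': [14, -18, 5]
After 'add': [14, -13]
After 'lt': [0]
After 'dup': [0, 0]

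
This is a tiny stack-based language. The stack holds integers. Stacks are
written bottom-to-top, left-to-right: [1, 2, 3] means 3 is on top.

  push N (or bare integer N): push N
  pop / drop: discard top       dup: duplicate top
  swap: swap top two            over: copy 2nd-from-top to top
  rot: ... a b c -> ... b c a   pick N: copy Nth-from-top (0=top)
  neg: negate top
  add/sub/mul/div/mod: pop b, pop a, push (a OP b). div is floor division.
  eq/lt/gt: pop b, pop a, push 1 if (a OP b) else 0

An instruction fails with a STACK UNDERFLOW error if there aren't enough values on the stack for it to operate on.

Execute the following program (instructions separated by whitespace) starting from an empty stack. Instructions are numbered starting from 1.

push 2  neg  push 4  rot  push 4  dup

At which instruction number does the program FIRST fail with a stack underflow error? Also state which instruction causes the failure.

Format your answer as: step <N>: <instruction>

Step 1 ('push 2'): stack = [2], depth = 1
Step 2 ('neg'): stack = [-2], depth = 1
Step 3 ('push 4'): stack = [-2, 4], depth = 2
Step 4 ('rot'): needs 3 value(s) but depth is 2 — STACK UNDERFLOW

Answer: step 4: rot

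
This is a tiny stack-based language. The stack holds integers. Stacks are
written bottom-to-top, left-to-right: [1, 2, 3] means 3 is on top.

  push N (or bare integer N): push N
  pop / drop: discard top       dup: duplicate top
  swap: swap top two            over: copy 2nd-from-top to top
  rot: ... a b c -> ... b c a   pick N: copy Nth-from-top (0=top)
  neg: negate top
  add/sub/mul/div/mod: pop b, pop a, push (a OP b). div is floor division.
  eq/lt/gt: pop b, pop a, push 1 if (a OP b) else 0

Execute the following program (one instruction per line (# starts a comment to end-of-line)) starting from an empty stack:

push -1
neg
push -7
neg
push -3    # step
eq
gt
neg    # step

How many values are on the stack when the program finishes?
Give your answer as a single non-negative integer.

After 'push -1': stack = [-1] (depth 1)
After 'neg': stack = [1] (depth 1)
After 'push -7': stack = [1, -7] (depth 2)
After 'neg': stack = [1, 7] (depth 2)
After 'push -3': stack = [1, 7, -3] (depth 3)
After 'eq': stack = [1, 0] (depth 2)
After 'gt': stack = [1] (depth 1)
After 'neg': stack = [-1] (depth 1)

Answer: 1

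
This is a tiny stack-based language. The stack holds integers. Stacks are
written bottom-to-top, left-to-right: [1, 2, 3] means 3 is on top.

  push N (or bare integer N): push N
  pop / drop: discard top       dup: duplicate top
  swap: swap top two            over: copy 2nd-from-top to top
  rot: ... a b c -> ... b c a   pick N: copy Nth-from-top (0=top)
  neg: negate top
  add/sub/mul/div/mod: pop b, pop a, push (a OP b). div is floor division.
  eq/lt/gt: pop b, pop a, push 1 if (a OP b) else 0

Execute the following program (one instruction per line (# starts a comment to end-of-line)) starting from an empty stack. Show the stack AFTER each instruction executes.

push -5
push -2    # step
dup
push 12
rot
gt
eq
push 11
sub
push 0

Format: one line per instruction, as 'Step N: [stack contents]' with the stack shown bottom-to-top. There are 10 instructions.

Step 1: [-5]
Step 2: [-5, -2]
Step 3: [-5, -2, -2]
Step 4: [-5, -2, -2, 12]
Step 5: [-5, -2, 12, -2]
Step 6: [-5, -2, 1]
Step 7: [-5, 0]
Step 8: [-5, 0, 11]
Step 9: [-5, -11]
Step 10: [-5, -11, 0]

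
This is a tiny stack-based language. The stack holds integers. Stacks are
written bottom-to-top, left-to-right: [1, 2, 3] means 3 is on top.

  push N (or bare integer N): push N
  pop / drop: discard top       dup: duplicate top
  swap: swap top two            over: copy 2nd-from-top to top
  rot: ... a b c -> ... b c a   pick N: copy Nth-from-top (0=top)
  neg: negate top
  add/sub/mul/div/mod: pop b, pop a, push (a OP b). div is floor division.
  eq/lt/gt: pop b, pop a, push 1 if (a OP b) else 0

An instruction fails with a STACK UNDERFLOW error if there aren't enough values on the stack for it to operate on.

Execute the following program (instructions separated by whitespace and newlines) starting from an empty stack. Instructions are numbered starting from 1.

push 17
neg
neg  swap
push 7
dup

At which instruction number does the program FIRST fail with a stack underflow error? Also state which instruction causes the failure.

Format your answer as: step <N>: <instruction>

Step 1 ('push 17'): stack = [17], depth = 1
Step 2 ('neg'): stack = [-17], depth = 1
Step 3 ('neg'): stack = [17], depth = 1
Step 4 ('swap'): needs 2 value(s) but depth is 1 — STACK UNDERFLOW

Answer: step 4: swap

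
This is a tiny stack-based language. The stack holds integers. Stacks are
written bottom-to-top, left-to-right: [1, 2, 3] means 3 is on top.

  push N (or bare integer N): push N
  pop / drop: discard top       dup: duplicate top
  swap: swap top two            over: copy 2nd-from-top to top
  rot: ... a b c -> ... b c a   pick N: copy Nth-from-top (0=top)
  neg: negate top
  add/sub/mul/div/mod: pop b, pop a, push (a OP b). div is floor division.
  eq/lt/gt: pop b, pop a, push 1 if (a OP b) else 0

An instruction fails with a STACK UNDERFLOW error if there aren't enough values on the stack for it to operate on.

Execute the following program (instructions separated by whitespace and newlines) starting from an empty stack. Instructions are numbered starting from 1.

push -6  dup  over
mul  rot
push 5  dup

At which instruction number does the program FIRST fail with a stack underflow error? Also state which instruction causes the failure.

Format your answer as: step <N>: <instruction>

Answer: step 5: rot

Derivation:
Step 1 ('push -6'): stack = [-6], depth = 1
Step 2 ('dup'): stack = [-6, -6], depth = 2
Step 3 ('over'): stack = [-6, -6, -6], depth = 3
Step 4 ('mul'): stack = [-6, 36], depth = 2
Step 5 ('rot'): needs 3 value(s) but depth is 2 — STACK UNDERFLOW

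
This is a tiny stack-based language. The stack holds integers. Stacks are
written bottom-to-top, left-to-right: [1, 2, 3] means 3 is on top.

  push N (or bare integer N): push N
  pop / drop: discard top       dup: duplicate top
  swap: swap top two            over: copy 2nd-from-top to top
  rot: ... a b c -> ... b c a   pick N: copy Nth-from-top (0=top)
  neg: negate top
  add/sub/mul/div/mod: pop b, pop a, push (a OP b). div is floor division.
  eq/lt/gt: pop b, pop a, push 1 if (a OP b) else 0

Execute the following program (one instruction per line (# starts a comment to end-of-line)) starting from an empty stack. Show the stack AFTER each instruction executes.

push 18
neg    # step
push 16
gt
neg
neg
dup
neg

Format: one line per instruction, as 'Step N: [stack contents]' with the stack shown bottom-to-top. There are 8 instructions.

Step 1: [18]
Step 2: [-18]
Step 3: [-18, 16]
Step 4: [0]
Step 5: [0]
Step 6: [0]
Step 7: [0, 0]
Step 8: [0, 0]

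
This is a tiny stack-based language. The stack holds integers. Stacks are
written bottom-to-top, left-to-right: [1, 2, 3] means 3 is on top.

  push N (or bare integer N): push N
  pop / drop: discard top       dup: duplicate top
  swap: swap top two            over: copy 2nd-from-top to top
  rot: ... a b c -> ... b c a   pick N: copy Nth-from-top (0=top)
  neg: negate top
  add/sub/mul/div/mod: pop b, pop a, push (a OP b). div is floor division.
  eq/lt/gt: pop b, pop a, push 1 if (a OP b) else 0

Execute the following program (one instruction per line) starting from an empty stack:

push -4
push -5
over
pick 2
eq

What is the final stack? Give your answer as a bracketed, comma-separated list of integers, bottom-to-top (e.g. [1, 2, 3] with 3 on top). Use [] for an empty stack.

Answer: [-4, -5, 1]

Derivation:
After 'push -4': [-4]
After 'push -5': [-4, -5]
After 'over': [-4, -5, -4]
After 'pick 2': [-4, -5, -4, -4]
After 'eq': [-4, -5, 1]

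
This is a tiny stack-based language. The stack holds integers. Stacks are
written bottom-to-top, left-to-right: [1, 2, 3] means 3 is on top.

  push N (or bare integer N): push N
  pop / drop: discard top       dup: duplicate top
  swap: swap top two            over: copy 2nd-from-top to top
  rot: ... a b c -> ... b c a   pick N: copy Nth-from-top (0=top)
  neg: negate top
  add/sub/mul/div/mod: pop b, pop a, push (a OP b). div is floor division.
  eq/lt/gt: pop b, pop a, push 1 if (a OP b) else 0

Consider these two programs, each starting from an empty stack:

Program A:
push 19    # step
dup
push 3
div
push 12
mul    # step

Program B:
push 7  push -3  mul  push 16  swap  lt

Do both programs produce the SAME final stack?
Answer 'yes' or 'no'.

Answer: no

Derivation:
Program A trace:
  After 'push 19': [19]
  After 'dup': [19, 19]
  After 'push 3': [19, 19, 3]
  After 'div': [19, 6]
  After 'push 12': [19, 6, 12]
  After 'mul': [19, 72]
Program A final stack: [19, 72]

Program B trace:
  After 'push 7': [7]
  After 'push -3': [7, -3]
  After 'mul': [-21]
  After 'push 16': [-21, 16]
  After 'swap': [16, -21]
  After 'lt': [0]
Program B final stack: [0]
Same: no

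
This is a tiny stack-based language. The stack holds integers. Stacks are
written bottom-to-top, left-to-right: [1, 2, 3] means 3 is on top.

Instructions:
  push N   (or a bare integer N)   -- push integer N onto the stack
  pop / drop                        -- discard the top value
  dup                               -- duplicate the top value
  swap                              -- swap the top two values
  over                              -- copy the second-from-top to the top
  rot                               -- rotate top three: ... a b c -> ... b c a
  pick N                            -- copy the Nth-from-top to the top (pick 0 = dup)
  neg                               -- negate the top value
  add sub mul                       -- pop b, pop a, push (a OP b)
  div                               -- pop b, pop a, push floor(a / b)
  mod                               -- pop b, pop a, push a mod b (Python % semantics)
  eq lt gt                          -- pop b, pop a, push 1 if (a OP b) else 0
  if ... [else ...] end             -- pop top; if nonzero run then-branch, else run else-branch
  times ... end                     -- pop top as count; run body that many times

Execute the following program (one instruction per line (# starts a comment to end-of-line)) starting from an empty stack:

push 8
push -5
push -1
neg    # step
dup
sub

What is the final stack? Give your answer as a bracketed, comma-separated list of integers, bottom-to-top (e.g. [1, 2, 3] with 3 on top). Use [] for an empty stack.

Answer: [8, -5, 0]

Derivation:
After 'push 8': [8]
After 'push -5': [8, -5]
After 'push -1': [8, -5, -1]
After 'neg': [8, -5, 1]
After 'dup': [8, -5, 1, 1]
After 'sub': [8, -5, 0]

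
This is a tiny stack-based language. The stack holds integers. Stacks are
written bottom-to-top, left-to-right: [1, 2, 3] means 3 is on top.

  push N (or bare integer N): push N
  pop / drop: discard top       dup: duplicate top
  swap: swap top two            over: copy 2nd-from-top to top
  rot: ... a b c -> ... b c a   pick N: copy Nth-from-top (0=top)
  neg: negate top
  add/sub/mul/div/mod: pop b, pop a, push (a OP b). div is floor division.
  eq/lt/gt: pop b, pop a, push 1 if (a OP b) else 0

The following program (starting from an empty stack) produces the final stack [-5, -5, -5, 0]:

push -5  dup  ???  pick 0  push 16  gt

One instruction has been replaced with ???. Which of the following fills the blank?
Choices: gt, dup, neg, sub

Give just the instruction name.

Stack before ???: [-5, -5]
Stack after ???:  [-5, -5, -5]
Checking each choice:
  gt: produces [0, 0]
  dup: MATCH
  neg: produces [-5, 5, 0]
  sub: produces [0, 0]


Answer: dup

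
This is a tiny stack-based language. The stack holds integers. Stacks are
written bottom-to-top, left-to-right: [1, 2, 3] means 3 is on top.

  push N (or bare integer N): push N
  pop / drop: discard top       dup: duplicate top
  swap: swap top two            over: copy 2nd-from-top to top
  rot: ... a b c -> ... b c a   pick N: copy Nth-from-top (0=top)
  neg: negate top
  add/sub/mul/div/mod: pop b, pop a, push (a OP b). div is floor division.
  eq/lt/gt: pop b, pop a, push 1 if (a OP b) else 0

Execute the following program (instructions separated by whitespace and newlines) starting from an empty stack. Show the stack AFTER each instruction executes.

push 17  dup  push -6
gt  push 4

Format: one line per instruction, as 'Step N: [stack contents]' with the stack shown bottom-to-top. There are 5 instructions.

Step 1: [17]
Step 2: [17, 17]
Step 3: [17, 17, -6]
Step 4: [17, 1]
Step 5: [17, 1, 4]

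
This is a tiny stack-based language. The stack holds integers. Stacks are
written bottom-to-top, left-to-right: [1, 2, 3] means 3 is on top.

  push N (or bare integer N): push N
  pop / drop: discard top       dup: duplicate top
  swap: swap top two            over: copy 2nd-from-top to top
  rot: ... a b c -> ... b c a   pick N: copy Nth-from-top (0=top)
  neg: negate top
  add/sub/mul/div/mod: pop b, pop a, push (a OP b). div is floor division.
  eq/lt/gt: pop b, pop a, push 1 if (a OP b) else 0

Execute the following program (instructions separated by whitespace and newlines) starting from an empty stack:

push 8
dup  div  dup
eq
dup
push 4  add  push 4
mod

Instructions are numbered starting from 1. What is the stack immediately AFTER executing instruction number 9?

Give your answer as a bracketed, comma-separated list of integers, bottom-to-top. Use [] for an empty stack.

Answer: [1, 5, 4]

Derivation:
Step 1 ('push 8'): [8]
Step 2 ('dup'): [8, 8]
Step 3 ('div'): [1]
Step 4 ('dup'): [1, 1]
Step 5 ('eq'): [1]
Step 6 ('dup'): [1, 1]
Step 7 ('push 4'): [1, 1, 4]
Step 8 ('add'): [1, 5]
Step 9 ('push 4'): [1, 5, 4]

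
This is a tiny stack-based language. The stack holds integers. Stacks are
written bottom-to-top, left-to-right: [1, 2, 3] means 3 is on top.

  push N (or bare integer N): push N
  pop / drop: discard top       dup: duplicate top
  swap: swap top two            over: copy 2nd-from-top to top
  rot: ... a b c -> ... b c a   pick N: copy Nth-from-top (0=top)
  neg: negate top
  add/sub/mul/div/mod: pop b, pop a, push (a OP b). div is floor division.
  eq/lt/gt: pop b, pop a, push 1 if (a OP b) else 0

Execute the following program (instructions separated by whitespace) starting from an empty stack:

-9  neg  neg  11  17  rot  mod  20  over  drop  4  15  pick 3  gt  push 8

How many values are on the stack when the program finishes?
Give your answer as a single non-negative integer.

After 'push -9': stack = [-9] (depth 1)
After 'neg': stack = [9] (depth 1)
After 'neg': stack = [-9] (depth 1)
After 'push 11': stack = [-9, 11] (depth 2)
After 'push 17': stack = [-9, 11, 17] (depth 3)
After 'rot': stack = [11, 17, -9] (depth 3)
After 'mod': stack = [11, -1] (depth 2)
After 'push 20': stack = [11, -1, 20] (depth 3)
After 'over': stack = [11, -1, 20, -1] (depth 4)
After 'drop': stack = [11, -1, 20] (depth 3)
After 'push 4': stack = [11, -1, 20, 4] (depth 4)
After 'push 15': stack = [11, -1, 20, 4, 15] (depth 5)
After 'pick 3': stack = [11, -1, 20, 4, 15, -1] (depth 6)
After 'gt': stack = [11, -1, 20, 4, 1] (depth 5)
After 'push 8': stack = [11, -1, 20, 4, 1, 8] (depth 6)

Answer: 6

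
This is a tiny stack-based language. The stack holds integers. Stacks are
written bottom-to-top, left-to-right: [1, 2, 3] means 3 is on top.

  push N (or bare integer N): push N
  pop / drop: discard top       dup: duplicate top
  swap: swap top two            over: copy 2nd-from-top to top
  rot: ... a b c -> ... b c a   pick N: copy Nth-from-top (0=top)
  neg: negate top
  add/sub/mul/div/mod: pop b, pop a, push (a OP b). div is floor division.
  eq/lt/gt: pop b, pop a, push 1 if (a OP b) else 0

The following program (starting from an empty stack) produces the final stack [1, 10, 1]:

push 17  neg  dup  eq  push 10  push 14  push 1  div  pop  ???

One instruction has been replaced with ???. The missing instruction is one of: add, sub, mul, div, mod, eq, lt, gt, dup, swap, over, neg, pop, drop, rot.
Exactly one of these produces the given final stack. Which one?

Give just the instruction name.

Stack before ???: [1, 10]
Stack after ???:  [1, 10, 1]
The instruction that transforms [1, 10] -> [1, 10, 1] is: over

Answer: over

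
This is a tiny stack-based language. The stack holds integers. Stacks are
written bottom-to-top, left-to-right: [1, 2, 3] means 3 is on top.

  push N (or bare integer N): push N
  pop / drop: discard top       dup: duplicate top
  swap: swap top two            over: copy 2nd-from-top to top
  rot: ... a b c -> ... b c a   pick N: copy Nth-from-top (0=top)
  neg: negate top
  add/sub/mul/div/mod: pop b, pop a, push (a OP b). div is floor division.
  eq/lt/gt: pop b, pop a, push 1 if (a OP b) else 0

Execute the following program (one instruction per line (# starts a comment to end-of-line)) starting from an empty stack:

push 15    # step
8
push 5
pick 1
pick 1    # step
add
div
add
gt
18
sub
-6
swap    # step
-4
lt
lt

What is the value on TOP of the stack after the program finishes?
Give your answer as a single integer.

After 'push 15': [15]
After 'push 8': [15, 8]
After 'push 5': [15, 8, 5]
After 'pick 1': [15, 8, 5, 8]
After 'pick 1': [15, 8, 5, 8, 5]
After 'add': [15, 8, 5, 13]
After 'div': [15, 8, 0]
After 'add': [15, 8]
After 'gt': [1]
After 'push 18': [1, 18]
After 'sub': [-17]
After 'push -6': [-17, -6]
After 'swap': [-6, -17]
After 'push -4': [-6, -17, -4]
After 'lt': [-6, 1]
After 'lt': [1]

Answer: 1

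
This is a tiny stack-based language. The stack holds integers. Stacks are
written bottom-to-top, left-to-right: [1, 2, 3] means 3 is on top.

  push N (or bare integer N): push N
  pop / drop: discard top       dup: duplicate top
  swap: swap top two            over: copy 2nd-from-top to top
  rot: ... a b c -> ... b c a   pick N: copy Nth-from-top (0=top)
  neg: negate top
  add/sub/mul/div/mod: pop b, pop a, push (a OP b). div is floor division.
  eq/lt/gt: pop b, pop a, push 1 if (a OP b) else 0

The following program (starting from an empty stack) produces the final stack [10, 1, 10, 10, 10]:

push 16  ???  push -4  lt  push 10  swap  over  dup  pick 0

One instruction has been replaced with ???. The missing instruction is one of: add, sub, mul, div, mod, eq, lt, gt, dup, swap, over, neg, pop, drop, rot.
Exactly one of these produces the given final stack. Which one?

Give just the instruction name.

Answer: neg

Derivation:
Stack before ???: [16]
Stack after ???:  [-16]
The instruction that transforms [16] -> [-16] is: neg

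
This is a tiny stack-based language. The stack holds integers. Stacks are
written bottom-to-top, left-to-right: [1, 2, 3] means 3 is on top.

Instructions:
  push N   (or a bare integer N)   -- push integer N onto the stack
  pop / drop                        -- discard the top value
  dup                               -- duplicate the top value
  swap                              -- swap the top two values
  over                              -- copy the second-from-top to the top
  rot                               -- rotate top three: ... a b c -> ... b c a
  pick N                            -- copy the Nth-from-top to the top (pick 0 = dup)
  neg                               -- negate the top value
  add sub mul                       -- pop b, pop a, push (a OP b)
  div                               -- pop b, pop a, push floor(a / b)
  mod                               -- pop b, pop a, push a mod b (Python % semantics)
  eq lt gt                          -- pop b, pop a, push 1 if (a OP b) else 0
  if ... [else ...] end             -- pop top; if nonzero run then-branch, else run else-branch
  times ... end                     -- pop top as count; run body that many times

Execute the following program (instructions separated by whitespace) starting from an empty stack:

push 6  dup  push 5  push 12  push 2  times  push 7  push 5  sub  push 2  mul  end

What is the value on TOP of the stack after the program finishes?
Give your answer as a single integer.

Answer: 4

Derivation:
After 'push 6': [6]
After 'dup': [6, 6]
After 'push 5': [6, 6, 5]
After 'push 12': [6, 6, 5, 12]
After 'push 2': [6, 6, 5, 12, 2]
After 'times': [6, 6, 5, 12]
After 'push 7': [6, 6, 5, 12, 7]
After 'push 5': [6, 6, 5, 12, 7, 5]
After 'sub': [6, 6, 5, 12, 2]
After 'push 2': [6, 6, 5, 12, 2, 2]
After 'mul': [6, 6, 5, 12, 4]
After 'push 7': [6, 6, 5, 12, 4, 7]
After 'push 5': [6, 6, 5, 12, 4, 7, 5]
After 'sub': [6, 6, 5, 12, 4, 2]
After 'push 2': [6, 6, 5, 12, 4, 2, 2]
After 'mul': [6, 6, 5, 12, 4, 4]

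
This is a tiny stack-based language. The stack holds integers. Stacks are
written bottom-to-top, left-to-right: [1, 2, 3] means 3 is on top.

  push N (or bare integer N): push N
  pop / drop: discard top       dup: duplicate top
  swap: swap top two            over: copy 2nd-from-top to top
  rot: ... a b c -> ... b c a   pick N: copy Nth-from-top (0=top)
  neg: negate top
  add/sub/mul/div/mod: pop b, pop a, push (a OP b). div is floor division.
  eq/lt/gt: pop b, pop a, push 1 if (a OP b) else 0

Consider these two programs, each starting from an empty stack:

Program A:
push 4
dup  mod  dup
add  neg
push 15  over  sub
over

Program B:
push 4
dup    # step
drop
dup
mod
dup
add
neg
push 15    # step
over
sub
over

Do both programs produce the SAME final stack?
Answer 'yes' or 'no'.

Program A trace:
  After 'push 4': [4]
  After 'dup': [4, 4]
  After 'mod': [0]
  After 'dup': [0, 0]
  After 'add': [0]
  After 'neg': [0]
  After 'push 15': [0, 15]
  After 'over': [0, 15, 0]
  After 'sub': [0, 15]
  After 'over': [0, 15, 0]
Program A final stack: [0, 15, 0]

Program B trace:
  After 'push 4': [4]
  After 'dup': [4, 4]
  After 'drop': [4]
  After 'dup': [4, 4]
  After 'mod': [0]
  After 'dup': [0, 0]
  After 'add': [0]
  After 'neg': [0]
  After 'push 15': [0, 15]
  After 'over': [0, 15, 0]
  After 'sub': [0, 15]
  After 'over': [0, 15, 0]
Program B final stack: [0, 15, 0]
Same: yes

Answer: yes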